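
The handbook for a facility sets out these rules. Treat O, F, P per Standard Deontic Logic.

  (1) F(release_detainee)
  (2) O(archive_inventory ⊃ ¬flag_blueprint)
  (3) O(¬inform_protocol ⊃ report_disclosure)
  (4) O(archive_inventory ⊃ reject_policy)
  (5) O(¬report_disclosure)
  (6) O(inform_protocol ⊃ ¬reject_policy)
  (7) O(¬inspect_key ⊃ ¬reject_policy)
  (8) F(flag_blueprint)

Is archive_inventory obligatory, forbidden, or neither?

Forbidden

Premise 5 gives O(¬report_disclosure).
The contrapositive of premise 3 (O(¬inform_protocol ⊃ report_disclosure)) is O(¬report_disclosure ⊃ inform_protocol), and O(¬report_disclosure) is already established, so O(inform_protocol).
Premise 6 is O(inform_protocol ⊃ ¬reject_policy); since O(inform_protocol), deontic closure gives O(¬reject_policy).
The contrapositive of premise 4 (O(archive_inventory ⊃ reject_policy)) is O(¬reject_policy ⊃ ¬archive_inventory), and O(¬reject_policy) is already established, so O(¬archive_inventory).
Premises 1, 2, 7, 8 do not contribute to this derivation.
Thus O(¬archive_inventory), which is F(archive_inventory): archive_inventory is forbidden.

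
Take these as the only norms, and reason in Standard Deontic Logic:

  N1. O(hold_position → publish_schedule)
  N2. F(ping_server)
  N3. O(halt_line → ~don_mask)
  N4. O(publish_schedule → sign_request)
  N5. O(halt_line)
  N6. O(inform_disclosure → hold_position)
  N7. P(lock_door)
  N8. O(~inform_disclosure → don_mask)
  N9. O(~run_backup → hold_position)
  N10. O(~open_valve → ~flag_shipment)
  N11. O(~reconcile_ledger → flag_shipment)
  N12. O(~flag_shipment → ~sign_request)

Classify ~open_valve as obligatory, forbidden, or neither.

Premise 5 gives O(halt_line).
With premise 3, O(halt_line → ~don_mask), the K-axiom yields O(~don_mask).
Premise 8 is O(~inform_disclosure → don_mask); contrapositively O(~don_mask → inform_disclosure). Since O(~don_mask) holds, K gives O(inform_disclosure).
With premise 6, O(inform_disclosure → hold_position), the K-axiom yields O(hold_position).
From O(hold_position) and premise 1, O(hold_position → publish_schedule), we obtain O(publish_schedule).
From O(publish_schedule) and premise 4, O(publish_schedule → sign_request), we obtain O(sign_request).
The contrapositive of premise 12 (O(~flag_shipment → ~sign_request)) is O(sign_request → flag_shipment), and O(sign_request) is already established, so O(flag_shipment).
Premise 10, O(~open_valve → ~flag_shipment), contraposes to O(flag_shipment → open_valve); with O(flag_shipment) we get O(open_valve).
Premises 2, 7, 9, 11 do not contribute to this derivation.
Thus O(open_valve), which is F(~open_valve): ~open_valve is forbidden.

Forbidden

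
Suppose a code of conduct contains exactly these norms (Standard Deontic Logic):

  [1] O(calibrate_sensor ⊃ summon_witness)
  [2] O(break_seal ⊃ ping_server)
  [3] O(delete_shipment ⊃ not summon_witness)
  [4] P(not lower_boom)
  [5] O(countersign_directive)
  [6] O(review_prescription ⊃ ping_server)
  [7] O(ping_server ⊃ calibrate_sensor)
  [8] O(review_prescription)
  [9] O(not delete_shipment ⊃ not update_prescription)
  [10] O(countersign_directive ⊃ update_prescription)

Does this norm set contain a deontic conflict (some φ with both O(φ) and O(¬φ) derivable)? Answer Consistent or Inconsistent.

Premise 8 gives O(review_prescription).
Applying K to premise 6 (O(review_prescription ⊃ ping_server)) and O(review_prescription) yields O(ping_server).
From O(ping_server) and premise 7, O(ping_server ⊃ calibrate_sensor), we obtain O(calibrate_sensor).
Applying K to premise 1 (O(calibrate_sensor ⊃ summon_witness)) and O(calibrate_sensor) yields O(summon_witness).
The contrapositive of premise 3 (O(delete_shipment ⊃ not summon_witness)) is O(summon_witness ⊃ not delete_shipment), and O(summon_witness) is already established, so O(not delete_shipment).
From O(not delete_shipment) and premise 9, O(not delete_shipment ⊃ not update_prescription), we obtain O(not update_prescription).
The contrapositive of premise 10 (O(countersign_directive ⊃ update_prescription)) is O(not update_prescription ⊃ not countersign_directive), and O(not update_prescription) is already established, so O(not countersign_directive).
However, premise 5 gives O(countersign_directive).
We now have both O(not countersign_directive) and O(countersign_directive) — countersign_directive is simultaneously obligatory and forbidden, violating the D-axiom.

Inconsistent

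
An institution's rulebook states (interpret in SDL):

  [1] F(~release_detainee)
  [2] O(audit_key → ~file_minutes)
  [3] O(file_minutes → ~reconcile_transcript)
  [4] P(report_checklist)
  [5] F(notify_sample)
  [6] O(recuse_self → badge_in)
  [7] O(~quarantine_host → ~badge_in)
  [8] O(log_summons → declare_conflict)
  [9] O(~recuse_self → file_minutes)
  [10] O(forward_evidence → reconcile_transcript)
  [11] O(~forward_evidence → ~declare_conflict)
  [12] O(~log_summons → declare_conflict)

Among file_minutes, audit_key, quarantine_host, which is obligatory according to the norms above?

quarantine_host

Premises 8 and 12 are O(log_summons → declare_conflict) and O(~log_summons → declare_conflict); every ideal world satisfies log_summons or ~log_summons, so in either case declare_conflict holds — hence O(declare_conflict).
Premise 11, O(~forward_evidence → ~declare_conflict), contraposes to O(declare_conflict → forward_evidence); with O(declare_conflict) we get O(forward_evidence).
Premise 10 is O(forward_evidence → reconcile_transcript); since O(forward_evidence), deontic closure gives O(reconcile_transcript).
The contrapositive of premise 3 (O(file_minutes → ~reconcile_transcript)) is O(reconcile_transcript → ~file_minutes), and O(reconcile_transcript) is already established, so O(~file_minutes).
Premise 9 is O(~recuse_self → file_minutes); contrapositively O(~file_minutes → recuse_self). Since O(~file_minutes) holds, K gives O(recuse_self).
From O(recuse_self) and premise 6, O(recuse_self → badge_in), we obtain O(badge_in).
Premise 7 is O(~quarantine_host → ~badge_in); contrapositively O(badge_in → quarantine_host). Since O(badge_in) holds, K gives O(quarantine_host).
So O(quarantine_host) holds — quarantine_host is obligatory. None of the other listed options is made obligatory by any chain of premises.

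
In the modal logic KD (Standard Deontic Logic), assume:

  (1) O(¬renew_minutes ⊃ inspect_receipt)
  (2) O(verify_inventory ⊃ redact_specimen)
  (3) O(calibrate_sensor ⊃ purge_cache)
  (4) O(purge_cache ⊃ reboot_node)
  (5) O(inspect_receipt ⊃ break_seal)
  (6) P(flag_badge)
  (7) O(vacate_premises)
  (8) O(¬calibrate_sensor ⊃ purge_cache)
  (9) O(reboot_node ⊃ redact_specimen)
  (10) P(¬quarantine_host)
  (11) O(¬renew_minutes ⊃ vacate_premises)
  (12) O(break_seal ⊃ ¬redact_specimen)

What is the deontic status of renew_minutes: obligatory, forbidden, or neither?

Obligatory

By case analysis on ¬calibrate_sensor: premise 8 gives O(¬calibrate_sensor ⊃ purge_cache) and premise 3 gives O(calibrate_sensor ⊃ purge_cache), so O(purge_cache) either way.
Applying K to premise 4 (O(purge_cache ⊃ reboot_node)) and O(purge_cache) yields O(reboot_node).
With premise 9, O(reboot_node ⊃ redact_specimen), the K-axiom yields O(redact_specimen).
Premise 12 is O(break_seal ⊃ ¬redact_specimen); contrapositively O(redact_specimen ⊃ ¬break_seal). Since O(redact_specimen) holds, K gives O(¬break_seal).
The contrapositive of premise 5 (O(inspect_receipt ⊃ break_seal)) is O(¬break_seal ⊃ ¬inspect_receipt), and O(¬break_seal) is already established, so O(¬inspect_receipt).
Premise 1 is O(¬renew_minutes ⊃ inspect_receipt); contrapositively O(¬inspect_receipt ⊃ renew_minutes). Since O(¬inspect_receipt) holds, K gives O(renew_minutes).
Premises 2, 6, 7, 10, 11 do not contribute to this derivation.
Hence renew_minutes is obligatory.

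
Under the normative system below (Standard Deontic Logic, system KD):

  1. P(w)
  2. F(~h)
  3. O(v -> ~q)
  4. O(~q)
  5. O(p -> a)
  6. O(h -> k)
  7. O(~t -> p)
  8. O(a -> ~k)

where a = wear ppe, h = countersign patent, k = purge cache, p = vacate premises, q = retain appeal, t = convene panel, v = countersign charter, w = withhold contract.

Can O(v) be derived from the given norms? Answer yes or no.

No

Premise 3 is O(v -> ~q); even if O(~q) held, inferring O(v) would be affirming the consequent — invalid.
No other premise forces O(v). An ideal world satisfying every premise can still have v false, so O(v) is not derivable.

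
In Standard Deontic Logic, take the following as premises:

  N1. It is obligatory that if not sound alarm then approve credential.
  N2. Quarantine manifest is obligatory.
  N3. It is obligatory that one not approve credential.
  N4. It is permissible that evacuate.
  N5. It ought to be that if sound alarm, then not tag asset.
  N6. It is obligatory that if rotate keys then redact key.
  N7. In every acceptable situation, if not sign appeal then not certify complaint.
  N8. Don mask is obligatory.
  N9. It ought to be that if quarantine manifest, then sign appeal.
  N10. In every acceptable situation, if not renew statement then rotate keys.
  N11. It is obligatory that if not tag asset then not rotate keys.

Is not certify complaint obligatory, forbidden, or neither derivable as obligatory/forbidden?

Neither

Premise 7 is O(¬sign_appeal → ¬certify_complaint), but O(¬sign_appeal) is not derivable from the premises, so it does not yield O(¬certify_complaint).
No premise or chain of K-axiom applications forces O(¬certify_complaint), and none forces O(certify_complaint). So ¬certify_complaint is neither obligatory nor forbidden under these norms.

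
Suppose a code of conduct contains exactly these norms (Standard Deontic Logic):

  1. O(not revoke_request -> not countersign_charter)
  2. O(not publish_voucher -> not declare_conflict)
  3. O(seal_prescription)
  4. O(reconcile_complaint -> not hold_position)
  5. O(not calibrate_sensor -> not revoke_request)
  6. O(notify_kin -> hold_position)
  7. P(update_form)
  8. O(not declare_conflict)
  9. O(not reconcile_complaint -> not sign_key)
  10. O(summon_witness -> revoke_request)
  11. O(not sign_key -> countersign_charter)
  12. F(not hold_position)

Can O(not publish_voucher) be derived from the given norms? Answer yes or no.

No

Premise 2 is O(not publish_voucher -> not declare_conflict); even if O(not declare_conflict) held, inferring O(not publish_voucher) would be affirming the consequent — invalid.
No other premise forces O(not publish_voucher). An ideal world satisfying every premise can still have not publish_voucher false, so O(not publish_voucher) is not derivable.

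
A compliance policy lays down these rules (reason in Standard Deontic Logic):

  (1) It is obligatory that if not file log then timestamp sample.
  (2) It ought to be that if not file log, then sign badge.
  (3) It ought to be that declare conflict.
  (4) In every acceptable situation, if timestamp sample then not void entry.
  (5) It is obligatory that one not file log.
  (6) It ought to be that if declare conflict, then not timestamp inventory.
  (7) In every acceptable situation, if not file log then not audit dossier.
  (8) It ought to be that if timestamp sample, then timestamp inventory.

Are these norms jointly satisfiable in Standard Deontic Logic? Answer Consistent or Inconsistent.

Premise 3 gives O(declare_conflict).
Applying K to premise 6 (O(declare_conflict → ¬timestamp_inventory)) and O(declare_conflict) yields O(¬timestamp_inventory).
Premise 8, O(timestamp_sample → timestamp_inventory), contraposes to O(¬timestamp_inventory → ¬timestamp_sample); with O(¬timestamp_inventory) we get O(¬timestamp_sample).
Premise 1, O(¬file_log → timestamp_sample), contraposes to O(¬timestamp_sample → file_log); with O(¬timestamp_sample) we get O(file_log).
But premise 5 directly asserts O(¬file_log).
We now have both O(file_log) and O(¬file_log) — file_log is simultaneously obligatory and forbidden, violating the D-axiom.

Inconsistent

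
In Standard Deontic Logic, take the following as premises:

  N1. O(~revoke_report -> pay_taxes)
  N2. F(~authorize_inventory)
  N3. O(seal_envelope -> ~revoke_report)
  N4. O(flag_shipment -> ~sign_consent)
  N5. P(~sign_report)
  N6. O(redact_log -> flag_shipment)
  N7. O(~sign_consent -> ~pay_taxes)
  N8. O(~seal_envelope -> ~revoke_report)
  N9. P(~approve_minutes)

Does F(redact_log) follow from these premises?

Yes

By case analysis on ~seal_envelope: premise 8 gives O(~seal_envelope -> ~revoke_report) and premise 3 gives O(seal_envelope -> ~revoke_report), so O(~revoke_report) either way.
Applying K to premise 1 (O(~revoke_report -> pay_taxes)) and O(~revoke_report) yields O(pay_taxes).
The contrapositive of premise 7 (O(~sign_consent -> ~pay_taxes)) is O(pay_taxes -> sign_consent), and O(pay_taxes) is already established, so O(sign_consent).
Premise 4, O(flag_shipment -> ~sign_consent), contraposes to O(sign_consent -> ~flag_shipment); with O(sign_consent) we get O(~flag_shipment).
Premise 6 is O(redact_log -> flag_shipment); contrapositively O(~flag_shipment -> ~redact_log). Since O(~flag_shipment) holds, K gives O(~redact_log).
Premises 2, 5, 9 do not contribute to this derivation.
So O(~redact_log) holds, i.e. F(redact_log). The claim follows.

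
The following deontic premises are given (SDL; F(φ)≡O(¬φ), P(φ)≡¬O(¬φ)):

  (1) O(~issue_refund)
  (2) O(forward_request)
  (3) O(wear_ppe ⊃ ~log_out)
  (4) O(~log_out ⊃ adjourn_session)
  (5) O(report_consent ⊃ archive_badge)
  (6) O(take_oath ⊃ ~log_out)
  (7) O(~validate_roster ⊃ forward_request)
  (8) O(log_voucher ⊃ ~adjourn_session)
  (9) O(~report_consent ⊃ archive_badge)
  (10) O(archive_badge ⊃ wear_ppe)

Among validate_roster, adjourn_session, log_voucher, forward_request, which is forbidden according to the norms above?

By case analysis on report_consent: premise 5 gives O(report_consent ⊃ archive_badge) and premise 9 gives O(~report_consent ⊃ archive_badge), so O(archive_badge) either way.
With premise 10, O(archive_badge ⊃ wear_ppe), the K-axiom yields O(wear_ppe).
From O(wear_ppe) and premise 3, O(wear_ppe ⊃ ~log_out), we obtain O(~log_out).
Premise 4 is O(~log_out ⊃ adjourn_session); since O(~log_out), deontic closure gives O(adjourn_session).
Premise 8 is O(log_voucher ⊃ ~adjourn_session); contrapositively O(adjourn_session ⊃ ~log_voucher). Since O(adjourn_session) holds, K gives O(~log_voucher).
So O(~log_voucher) holds, i.e. log_voucher is forbidden. None of the other listed options is forbidden under the premises.

log_voucher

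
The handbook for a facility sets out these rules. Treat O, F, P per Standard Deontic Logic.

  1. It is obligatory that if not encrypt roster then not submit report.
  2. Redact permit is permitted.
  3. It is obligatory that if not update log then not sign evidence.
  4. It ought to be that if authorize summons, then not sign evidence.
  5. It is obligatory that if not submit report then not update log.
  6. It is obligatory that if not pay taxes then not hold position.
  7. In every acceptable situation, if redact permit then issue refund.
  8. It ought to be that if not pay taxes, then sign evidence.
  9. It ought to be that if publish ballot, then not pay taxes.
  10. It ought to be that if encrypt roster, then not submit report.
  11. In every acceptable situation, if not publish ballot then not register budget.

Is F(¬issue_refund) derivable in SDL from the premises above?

Premise 7 is O(redact_permit → issue_refund), but O(redact_permit) is not derivable from the premises (the permission P(redact_permit) asserts only ¬O(¬redact_permit), not O(redact_permit)), so it does not yield O(issue_refund).
No other premise forces O(issue_refund). An ideal world satisfying every premise can still have ¬issue_refund true, so F(¬issue_refund) is not derivable.

No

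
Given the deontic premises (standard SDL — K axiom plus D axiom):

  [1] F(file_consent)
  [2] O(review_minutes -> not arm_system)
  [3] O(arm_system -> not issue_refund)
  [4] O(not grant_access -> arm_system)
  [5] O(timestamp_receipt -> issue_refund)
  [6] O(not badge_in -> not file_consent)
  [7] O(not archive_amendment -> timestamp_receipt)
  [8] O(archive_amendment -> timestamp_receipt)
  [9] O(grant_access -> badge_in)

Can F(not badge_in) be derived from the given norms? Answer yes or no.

Premises 8 and 7 are O(archive_amendment -> timestamp_receipt) and O(not archive_amendment -> timestamp_receipt); every ideal world satisfies archive_amendment or not archive_amendment, so in either case timestamp_receipt holds — hence O(timestamp_receipt).
With premise 5, O(timestamp_receipt -> issue_refund), the K-axiom yields O(issue_refund).
Premise 3, O(arm_system -> not issue_refund), contraposes to O(issue_refund -> not arm_system); with O(issue_refund) we get O(not arm_system).
Premise 4, O(not grant_access -> arm_system), contraposes to O(not arm_system -> grant_access); with O(not arm_system) we get O(grant_access).
Applying K to premise 9 (O(grant_access -> badge_in)) and O(grant_access) yields O(badge_in).
Premises 1, 2, 6 do not contribute to this derivation.
So O(badge_in) holds, i.e. F(not badge_in). The claim follows.

Yes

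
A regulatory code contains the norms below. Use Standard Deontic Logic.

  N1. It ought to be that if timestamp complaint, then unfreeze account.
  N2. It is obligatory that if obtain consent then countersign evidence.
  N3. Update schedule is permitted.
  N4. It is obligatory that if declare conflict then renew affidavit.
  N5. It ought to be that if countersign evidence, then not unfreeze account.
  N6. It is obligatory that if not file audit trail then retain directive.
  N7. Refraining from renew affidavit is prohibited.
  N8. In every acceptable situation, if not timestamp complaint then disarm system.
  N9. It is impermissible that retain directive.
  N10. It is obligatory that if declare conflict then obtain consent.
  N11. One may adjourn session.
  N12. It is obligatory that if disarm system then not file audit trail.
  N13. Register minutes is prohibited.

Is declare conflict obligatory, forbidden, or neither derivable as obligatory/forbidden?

Forbidden

Premise 9, F(retain_directive), is equivalent to O(¬retain_directive).
Premise 6 is O(¬file_audit_trail → retain_directive); contrapositively O(¬retain_directive → file_audit_trail). Since O(¬retain_directive) holds, K gives O(file_audit_trail).
The contrapositive of premise 12 (O(disarm_system → ¬file_audit_trail)) is O(file_audit_trail → ¬disarm_system), and O(file_audit_trail) is already established, so O(¬disarm_system).
The contrapositive of premise 8 (O(¬timestamp_complaint → disarm_system)) is O(¬disarm_system → timestamp_complaint), and O(¬disarm_system) is already established, so O(timestamp_complaint).
Premise 1 is O(timestamp_complaint → unfreeze_account); since O(timestamp_complaint), deontic closure gives O(unfreeze_account).
Premise 5 is O(countersign_evidence → ¬unfreeze_account); contrapositively O(unfreeze_account → ¬countersign_evidence). Since O(unfreeze_account) holds, K gives O(¬countersign_evidence).
The contrapositive of premise 2 (O(obtain_consent → countersign_evidence)) is O(¬countersign_evidence → ¬obtain_consent), and O(¬countersign_evidence) is already established, so O(¬obtain_consent).
Premise 10 is O(declare_conflict → obtain_consent); contrapositively O(¬obtain_consent → ¬declare_conflict). Since O(¬obtain_consent) holds, K gives O(¬declare_conflict).
Premises 3, 4, 7, 11, 13 do not contribute to this derivation.
Thus O(¬declare_conflict), which is F(declare_conflict): declare_conflict is forbidden.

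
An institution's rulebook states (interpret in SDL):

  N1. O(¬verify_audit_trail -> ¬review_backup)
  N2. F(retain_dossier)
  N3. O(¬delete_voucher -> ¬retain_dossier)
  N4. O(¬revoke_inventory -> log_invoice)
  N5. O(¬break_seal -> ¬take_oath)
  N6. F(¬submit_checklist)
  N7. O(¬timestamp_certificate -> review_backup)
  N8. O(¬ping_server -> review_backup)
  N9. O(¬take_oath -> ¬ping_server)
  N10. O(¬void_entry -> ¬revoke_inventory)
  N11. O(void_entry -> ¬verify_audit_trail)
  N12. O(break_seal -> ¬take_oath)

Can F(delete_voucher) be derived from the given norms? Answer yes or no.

No

Premise 3 is O(¬delete_voucher -> ¬retain_dossier); even if O(¬retain_dossier) held, inferring O(¬delete_voucher) would be affirming the consequent — invalid.
No other premise forces O(¬delete_voucher). An ideal world satisfying every premise can still have delete_voucher true, so F(delete_voucher) is not derivable.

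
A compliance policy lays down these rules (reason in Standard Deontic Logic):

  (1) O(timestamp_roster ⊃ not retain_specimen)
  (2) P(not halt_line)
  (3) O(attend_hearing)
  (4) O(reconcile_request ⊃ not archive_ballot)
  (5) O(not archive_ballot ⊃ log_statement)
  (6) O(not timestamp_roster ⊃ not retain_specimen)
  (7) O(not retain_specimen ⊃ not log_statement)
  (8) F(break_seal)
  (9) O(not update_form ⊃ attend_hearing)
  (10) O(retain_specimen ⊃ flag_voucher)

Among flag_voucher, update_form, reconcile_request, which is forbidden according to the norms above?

reconcile_request

By case analysis on timestamp_roster: premise 1 gives O(timestamp_roster ⊃ not retain_specimen) and premise 6 gives O(not timestamp_roster ⊃ not retain_specimen), so O(not retain_specimen) either way.
From O(not retain_specimen) and premise 7, O(not retain_specimen ⊃ not log_statement), we obtain O(not log_statement).
The contrapositive of premise 5 (O(not archive_ballot ⊃ log_statement)) is O(not log_statement ⊃ archive_ballot), and O(not log_statement) is already established, so O(archive_ballot).
Premise 4, O(reconcile_request ⊃ not archive_ballot), contraposes to O(archive_ballot ⊃ not reconcile_request); with O(archive_ballot) we get O(not reconcile_request).
So O(not reconcile_request) holds, i.e. reconcile_request is forbidden. None of the other listed options is forbidden under the premises.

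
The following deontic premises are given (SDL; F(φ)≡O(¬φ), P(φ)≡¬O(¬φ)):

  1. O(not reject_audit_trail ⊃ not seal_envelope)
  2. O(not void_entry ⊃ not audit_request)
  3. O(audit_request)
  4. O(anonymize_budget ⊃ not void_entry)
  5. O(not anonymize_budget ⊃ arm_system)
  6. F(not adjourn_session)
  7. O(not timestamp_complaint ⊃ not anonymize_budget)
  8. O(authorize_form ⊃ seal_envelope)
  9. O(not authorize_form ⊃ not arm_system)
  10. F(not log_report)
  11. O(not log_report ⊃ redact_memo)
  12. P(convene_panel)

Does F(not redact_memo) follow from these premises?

No

Premise 11 is O(not log_report ⊃ redact_memo), but O(not log_report) is not derivable from the premises, so it does not yield O(redact_memo).
No other premise forces O(redact_memo). An ideal world satisfying every premise can still have not redact_memo true, so F(not redact_memo) is not derivable.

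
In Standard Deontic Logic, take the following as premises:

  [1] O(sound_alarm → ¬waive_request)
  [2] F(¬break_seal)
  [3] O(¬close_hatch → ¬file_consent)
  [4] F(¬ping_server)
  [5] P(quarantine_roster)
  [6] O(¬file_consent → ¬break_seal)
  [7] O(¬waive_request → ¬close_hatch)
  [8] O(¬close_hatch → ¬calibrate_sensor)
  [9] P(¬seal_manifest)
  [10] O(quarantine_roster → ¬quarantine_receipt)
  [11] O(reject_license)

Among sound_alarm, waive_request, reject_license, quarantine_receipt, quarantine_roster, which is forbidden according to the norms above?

sound_alarm

Premise 2, F(¬break_seal), is equivalent to O(break_seal).
Premise 6, O(¬file_consent → ¬break_seal), contraposes to O(break_seal → file_consent); with O(break_seal) we get O(file_consent).
Premise 3, O(¬close_hatch → ¬file_consent), contraposes to O(file_consent → close_hatch); with O(file_consent) we get O(close_hatch).
The contrapositive of premise 7 (O(¬waive_request → ¬close_hatch)) is O(close_hatch → waive_request), and O(close_hatch) is already established, so O(waive_request).
The contrapositive of premise 1 (O(sound_alarm → ¬waive_request)) is O(waive_request → ¬sound_alarm), and O(waive_request) is already established, so O(¬sound_alarm).
So O(¬sound_alarm) holds, i.e. sound_alarm is forbidden. None of the other listed options is forbidden under the premises.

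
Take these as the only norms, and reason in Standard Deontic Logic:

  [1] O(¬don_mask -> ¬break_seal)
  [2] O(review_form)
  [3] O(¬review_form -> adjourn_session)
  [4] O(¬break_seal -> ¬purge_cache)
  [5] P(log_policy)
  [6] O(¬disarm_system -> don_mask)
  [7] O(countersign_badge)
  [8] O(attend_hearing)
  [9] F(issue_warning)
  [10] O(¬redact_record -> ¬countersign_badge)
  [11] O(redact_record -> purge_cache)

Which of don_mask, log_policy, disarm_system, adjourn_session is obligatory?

don_mask

From premise 7 we have O(countersign_badge).
Premise 10, O(¬redact_record -> ¬countersign_badge), contraposes to O(countersign_badge -> redact_record); with O(countersign_badge) we get O(redact_record).
With premise 11, O(redact_record -> purge_cache), the K-axiom yields O(purge_cache).
Premise 4 is O(¬break_seal -> ¬purge_cache); contrapositively O(purge_cache -> break_seal). Since O(purge_cache) holds, K gives O(break_seal).
Premise 1, O(¬don_mask -> ¬break_seal), contraposes to O(break_seal -> don_mask); with O(break_seal) we get O(don_mask).
So O(don_mask) holds — don_mask is obligatory. None of the other listed options is made obligatory by any chain of premises.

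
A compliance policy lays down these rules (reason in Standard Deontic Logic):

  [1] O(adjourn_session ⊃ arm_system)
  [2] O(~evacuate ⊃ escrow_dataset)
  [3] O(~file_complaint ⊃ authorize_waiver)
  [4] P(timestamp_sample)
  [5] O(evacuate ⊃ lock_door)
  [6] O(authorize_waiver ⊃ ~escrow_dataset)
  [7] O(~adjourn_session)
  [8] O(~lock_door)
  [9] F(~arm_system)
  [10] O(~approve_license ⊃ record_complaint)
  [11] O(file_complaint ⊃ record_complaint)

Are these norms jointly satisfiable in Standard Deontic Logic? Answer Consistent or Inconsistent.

Consistent

Premise 1 is O(adjourn_session ⊃ arm_system); even if O(arm_system) held, inferring O(adjourn_session) would be affirming the consequent — invalid.
So O(adjourn_session) is not derivable, and the apparent clash with O(~adjourn_session) does not arise.
A world satisfying every obligation exists (e.g. adjourn_session=false, approve_license=false, arm_system=true, authorize_waiver=false, escrow_dataset=true, evacuate=false, file_complaint=true, lock_door=false, record_complaint=true, timestamp_sample=false); no atom is both obligatory and forbidden, so the set is consistent.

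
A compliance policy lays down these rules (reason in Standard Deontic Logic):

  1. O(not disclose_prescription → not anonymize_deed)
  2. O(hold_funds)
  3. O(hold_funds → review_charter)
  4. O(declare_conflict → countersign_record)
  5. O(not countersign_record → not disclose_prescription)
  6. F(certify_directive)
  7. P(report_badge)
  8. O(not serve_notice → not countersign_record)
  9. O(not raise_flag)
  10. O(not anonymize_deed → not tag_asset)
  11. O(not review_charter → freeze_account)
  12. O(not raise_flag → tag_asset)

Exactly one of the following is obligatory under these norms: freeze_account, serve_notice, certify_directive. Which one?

Premise 9 states O(not raise_flag) outright.
Premise 12 is O(not raise_flag → tag_asset); since O(not raise_flag), deontic closure gives O(tag_asset).
Premise 10, O(not anonymize_deed → not tag_asset), contraposes to O(tag_asset → anonymize_deed); with O(tag_asset) we get O(anonymize_deed).
The contrapositive of premise 1 (O(not disclose_prescription → not anonymize_deed)) is O(anonymize_deed → disclose_prescription), and O(anonymize_deed) is already established, so O(disclose_prescription).
Premise 5 is O(not countersign_record → not disclose_prescription); contrapositively O(disclose_prescription → countersign_record). Since O(disclose_prescription) holds, K gives O(countersign_record).
The contrapositive of premise 8 (O(not serve_notice → not countersign_record)) is O(countersign_record → serve_notice), and O(countersign_record) is already established, so O(serve_notice).
So O(serve_notice) holds — serve_notice is obligatory. None of the other listed options is made obligatory by any chain of premises.

serve_notice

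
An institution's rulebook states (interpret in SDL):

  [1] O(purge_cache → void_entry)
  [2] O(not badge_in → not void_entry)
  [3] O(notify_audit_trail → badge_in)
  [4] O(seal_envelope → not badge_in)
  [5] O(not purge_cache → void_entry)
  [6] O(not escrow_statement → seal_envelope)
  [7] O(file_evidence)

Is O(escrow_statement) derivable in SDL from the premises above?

Yes

By case analysis on purge_cache: premise 1 gives O(purge_cache → void_entry) and premise 5 gives O(not purge_cache → void_entry), so O(void_entry) either way.
Premise 2, O(not badge_in → not void_entry), contraposes to O(void_entry → badge_in); with O(void_entry) we get O(badge_in).
Premise 4, O(seal_envelope → not badge_in), contraposes to O(badge_in → not seal_envelope); with O(badge_in) we get O(not seal_envelope).
The contrapositive of premise 6 (O(not escrow_statement → seal_envelope)) is O(not seal_envelope → escrow_statement), and O(not seal_envelope) is already established, so O(escrow_statement).
Premises 3, 7 do not contribute to this derivation.
So O(escrow_statement) follows.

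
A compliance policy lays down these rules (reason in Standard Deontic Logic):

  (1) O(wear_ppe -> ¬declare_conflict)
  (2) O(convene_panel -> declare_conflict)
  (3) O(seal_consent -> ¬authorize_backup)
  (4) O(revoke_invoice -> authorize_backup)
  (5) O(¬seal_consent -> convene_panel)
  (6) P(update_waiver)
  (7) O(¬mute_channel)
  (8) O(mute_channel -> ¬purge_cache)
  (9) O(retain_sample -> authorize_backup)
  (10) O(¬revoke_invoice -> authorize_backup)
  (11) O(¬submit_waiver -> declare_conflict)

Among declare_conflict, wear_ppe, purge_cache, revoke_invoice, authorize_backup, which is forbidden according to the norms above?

By case analysis on ¬revoke_invoice: premise 10 gives O(¬revoke_invoice -> authorize_backup) and premise 4 gives O(revoke_invoice -> authorize_backup), so O(authorize_backup) either way.
Premise 3 is O(seal_consent -> ¬authorize_backup); contrapositively O(authorize_backup -> ¬seal_consent). Since O(authorize_backup) holds, K gives O(¬seal_consent).
With premise 5, O(¬seal_consent -> convene_panel), the K-axiom yields O(convene_panel).
From O(convene_panel) and premise 2, O(convene_panel -> declare_conflict), we obtain O(declare_conflict).
Premise 1, O(wear_ppe -> ¬declare_conflict), contraposes to O(declare_conflict -> ¬wear_ppe); with O(declare_conflict) we get O(¬wear_ppe).
So O(¬wear_ppe) holds, i.e. wear_ppe is forbidden. None of the other listed options is forbidden under the premises.

wear_ppe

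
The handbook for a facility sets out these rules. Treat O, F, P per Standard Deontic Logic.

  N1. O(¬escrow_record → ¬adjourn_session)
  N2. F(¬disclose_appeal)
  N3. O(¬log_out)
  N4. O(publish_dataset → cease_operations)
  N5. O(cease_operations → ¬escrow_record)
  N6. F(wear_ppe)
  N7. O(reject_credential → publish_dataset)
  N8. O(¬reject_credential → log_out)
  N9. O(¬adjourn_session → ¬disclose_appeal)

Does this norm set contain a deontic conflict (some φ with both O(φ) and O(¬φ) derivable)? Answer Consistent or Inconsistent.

Inconsistent

Premise 2, F(¬disclose_appeal), is equivalent to O(disclose_appeal).
Premise 9, O(¬adjourn_session → ¬disclose_appeal), contraposes to O(disclose_appeal → adjourn_session); with O(disclose_appeal) we get O(adjourn_session).
Premise 1, O(¬escrow_record → ¬adjourn_session), contraposes to O(adjourn_session → escrow_record); with O(adjourn_session) we get O(escrow_record).
Premise 5, O(cease_operations → ¬escrow_record), contraposes to O(escrow_record → ¬cease_operations); with O(escrow_record) we get O(¬cease_operations).
Premise 4, O(publish_dataset → cease_operations), contraposes to O(¬cease_operations → ¬publish_dataset); with O(¬cease_operations) we get O(¬publish_dataset).
Premise 7 is O(reject_credential → publish_dataset); contrapositively O(¬publish_dataset → ¬reject_credential). Since O(¬publish_dataset) holds, K gives O(¬reject_credential).
From O(¬reject_credential) and premise 8, O(¬reject_credential → log_out), we obtain O(log_out).
But premise 3 directly asserts O(¬log_out).
We now have both O(log_out) and O(¬log_out) — log_out is simultaneously obligatory and forbidden, violating the D-axiom.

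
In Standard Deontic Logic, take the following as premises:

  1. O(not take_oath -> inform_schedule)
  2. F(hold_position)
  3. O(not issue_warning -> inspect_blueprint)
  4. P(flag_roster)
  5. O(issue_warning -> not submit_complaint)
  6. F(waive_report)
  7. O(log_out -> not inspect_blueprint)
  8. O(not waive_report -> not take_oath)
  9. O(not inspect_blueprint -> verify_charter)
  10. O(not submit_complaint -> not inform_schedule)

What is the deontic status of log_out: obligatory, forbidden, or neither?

F(waive_report) at premise 6 means O(not waive_report).
With premise 8, O(not waive_report -> not take_oath), the K-axiom yields O(not take_oath).
From O(not take_oath) and premise 1, O(not take_oath -> inform_schedule), we obtain O(inform_schedule).
The contrapositive of premise 10 (O(not submit_complaint -> not inform_schedule)) is O(inform_schedule -> submit_complaint), and O(inform_schedule) is already established, so O(submit_complaint).
The contrapositive of premise 5 (O(issue_warning -> not submit_complaint)) is O(submit_complaint -> not issue_warning), and O(submit_complaint) is already established, so O(not issue_warning).
Applying K to premise 3 (O(not issue_warning -> inspect_blueprint)) and O(not issue_warning) yields O(inspect_blueprint).
Premise 7 is O(log_out -> not inspect_blueprint); contrapositively O(inspect_blueprint -> not log_out). Since O(inspect_blueprint) holds, K gives O(not log_out).
Premises 2, 4, 9 do not contribute to this derivation.
Thus O(not log_out), which is F(log_out): log_out is forbidden.

Forbidden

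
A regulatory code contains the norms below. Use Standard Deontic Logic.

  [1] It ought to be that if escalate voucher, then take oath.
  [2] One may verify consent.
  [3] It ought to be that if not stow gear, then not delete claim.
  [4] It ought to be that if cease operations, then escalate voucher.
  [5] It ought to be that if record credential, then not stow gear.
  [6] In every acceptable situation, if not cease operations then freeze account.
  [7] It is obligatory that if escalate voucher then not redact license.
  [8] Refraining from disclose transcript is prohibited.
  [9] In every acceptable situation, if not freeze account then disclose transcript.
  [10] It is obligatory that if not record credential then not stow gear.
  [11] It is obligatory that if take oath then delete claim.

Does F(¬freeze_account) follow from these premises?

Yes

Premises 10 and 5 are O(¬record_credential → ¬stow_gear) and O(record_credential → ¬stow_gear); every ideal world satisfies ¬record_credential or record_credential, so in either case ¬stow_gear holds — hence O(¬stow_gear).
Applying K to premise 3 (O(¬stow_gear → ¬delete_claim)) and O(¬stow_gear) yields O(¬delete_claim).
The contrapositive of premise 11 (O(take_oath → delete_claim)) is O(¬delete_claim → ¬take_oath), and O(¬delete_claim) is already established, so O(¬take_oath).
Premise 1, O(escalate_voucher → take_oath), contraposes to O(¬take_oath → ¬escalate_voucher); with O(¬take_oath) we get O(¬escalate_voucher).
Premise 4 is O(cease_operations → escalate_voucher); contrapositively O(¬escalate_voucher → ¬cease_operations). Since O(¬escalate_voucher) holds, K gives O(¬cease_operations).
Applying K to premise 6 (O(¬cease_operations → freeze_account)) and O(¬cease_operations) yields O(freeze_account).
Premises 2, 7, 8, 9 do not contribute to this derivation.
So O(freeze_account) holds, i.e. F(¬freeze_account). The claim follows.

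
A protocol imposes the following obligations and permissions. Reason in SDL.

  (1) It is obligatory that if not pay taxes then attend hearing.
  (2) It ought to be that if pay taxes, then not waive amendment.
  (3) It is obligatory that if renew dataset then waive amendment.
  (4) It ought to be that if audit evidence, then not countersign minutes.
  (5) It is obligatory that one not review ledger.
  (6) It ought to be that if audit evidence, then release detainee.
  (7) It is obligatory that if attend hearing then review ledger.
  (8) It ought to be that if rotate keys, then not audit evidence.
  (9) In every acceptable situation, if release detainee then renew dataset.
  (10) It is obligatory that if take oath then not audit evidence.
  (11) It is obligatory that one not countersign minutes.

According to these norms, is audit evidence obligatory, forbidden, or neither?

From premise 5 we have O(¬review_ledger).
The contrapositive of premise 7 (O(attend_hearing → review_ledger)) is O(¬review_ledger → ¬attend_hearing), and O(¬review_ledger) is already established, so O(¬attend_hearing).
The contrapositive of premise 1 (O(¬pay_taxes → attend_hearing)) is O(¬attend_hearing → pay_taxes), and O(¬attend_hearing) is already established, so O(pay_taxes).
From O(pay_taxes) and premise 2, O(pay_taxes → ¬waive_amendment), we obtain O(¬waive_amendment).
Premise 3, O(renew_dataset → waive_amendment), contraposes to O(¬waive_amendment → ¬renew_dataset); with O(¬waive_amendment) we get O(¬renew_dataset).
The contrapositive of premise 9 (O(release_detainee → renew_dataset)) is O(¬renew_dataset → ¬release_detainee), and O(¬renew_dataset) is already established, so O(¬release_detainee).
Premise 6 is O(audit_evidence → release_detainee); contrapositively O(¬release_detainee → ¬audit_evidence). Since O(¬release_detainee) holds, K gives O(¬audit_evidence).
Premises 4, 8, 10, 11 do not contribute to this derivation.
Thus O(¬audit_evidence), which is F(audit_evidence): audit_evidence is forbidden.

Forbidden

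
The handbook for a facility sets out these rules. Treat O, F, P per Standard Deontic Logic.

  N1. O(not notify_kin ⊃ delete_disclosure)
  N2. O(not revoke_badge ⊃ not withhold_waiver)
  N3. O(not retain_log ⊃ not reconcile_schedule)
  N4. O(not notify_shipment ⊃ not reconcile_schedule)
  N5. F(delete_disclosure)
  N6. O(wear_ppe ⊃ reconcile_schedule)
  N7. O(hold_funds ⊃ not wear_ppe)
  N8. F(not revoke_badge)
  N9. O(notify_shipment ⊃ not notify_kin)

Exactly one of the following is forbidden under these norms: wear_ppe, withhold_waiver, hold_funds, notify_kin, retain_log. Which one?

wear_ppe

Premise 5 is F(delete_disclosure), i.e. O(not delete_disclosure).
The contrapositive of premise 1 (O(not notify_kin ⊃ delete_disclosure)) is O(not delete_disclosure ⊃ notify_kin), and O(not delete_disclosure) is already established, so O(notify_kin).
The contrapositive of premise 9 (O(notify_shipment ⊃ not notify_kin)) is O(notify_kin ⊃ not notify_shipment), and O(notify_kin) is already established, so O(not notify_shipment).
Applying K to premise 4 (O(not notify_shipment ⊃ not reconcile_schedule)) and O(not notify_shipment) yields O(not reconcile_schedule).
Premise 6, O(wear_ppe ⊃ reconcile_schedule), contraposes to O(not reconcile_schedule ⊃ not wear_ppe); with O(not reconcile_schedule) we get O(not wear_ppe).
So O(not wear_ppe) holds, i.e. wear_ppe is forbidden. None of the other listed options is forbidden under the premises.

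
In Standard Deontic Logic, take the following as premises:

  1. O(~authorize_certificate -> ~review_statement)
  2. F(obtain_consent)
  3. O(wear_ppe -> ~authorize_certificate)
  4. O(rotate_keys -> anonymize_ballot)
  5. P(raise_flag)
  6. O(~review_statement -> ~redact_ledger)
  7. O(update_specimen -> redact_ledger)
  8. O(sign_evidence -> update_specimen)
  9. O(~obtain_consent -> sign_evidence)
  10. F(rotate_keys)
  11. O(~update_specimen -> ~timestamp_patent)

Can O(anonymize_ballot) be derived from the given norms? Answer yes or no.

No

Premise 4 is O(rotate_keys -> anonymize_ballot), but O(rotate_keys) is not derivable from the premises, so it does not yield O(anonymize_ballot).
No other premise forces O(anonymize_ballot). An ideal world satisfying every premise can still have anonymize_ballot false, so O(anonymize_ballot) is not derivable.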